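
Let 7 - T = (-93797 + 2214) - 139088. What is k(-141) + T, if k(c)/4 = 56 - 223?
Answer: 230010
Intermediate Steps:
k(c) = -668 (k(c) = 4*(56 - 223) = 4*(-167) = -668)
T = 230678 (T = 7 - ((-93797 + 2214) - 139088) = 7 - (-91583 - 139088) = 7 - 1*(-230671) = 7 + 230671 = 230678)
k(-141) + T = -668 + 230678 = 230010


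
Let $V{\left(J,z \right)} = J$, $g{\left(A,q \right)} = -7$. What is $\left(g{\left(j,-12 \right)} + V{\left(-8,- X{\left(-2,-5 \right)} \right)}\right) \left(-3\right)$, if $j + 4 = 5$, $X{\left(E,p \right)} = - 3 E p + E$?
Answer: $45$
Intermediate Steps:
$X{\left(E,p \right)} = E - 3 E p$ ($X{\left(E,p \right)} = - 3 E p + E = E - 3 E p$)
$j = 1$ ($j = -4 + 5 = 1$)
$\left(g{\left(j,-12 \right)} + V{\left(-8,- X{\left(-2,-5 \right)} \right)}\right) \left(-3\right) = \left(-7 - 8\right) \left(-3\right) = \left(-15\right) \left(-3\right) = 45$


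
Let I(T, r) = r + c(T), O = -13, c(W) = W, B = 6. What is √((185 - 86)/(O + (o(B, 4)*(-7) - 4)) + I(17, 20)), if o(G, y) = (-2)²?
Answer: √870/5 ≈ 5.8992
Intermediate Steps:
o(G, y) = 4
I(T, r) = T + r (I(T, r) = r + T = T + r)
√((185 - 86)/(O + (o(B, 4)*(-7) - 4)) + I(17, 20)) = √((185 - 86)/(-13 + (4*(-7) - 4)) + (17 + 20)) = √(99/(-13 + (-28 - 4)) + 37) = √(99/(-13 - 32) + 37) = √(99/(-45) + 37) = √(99*(-1/45) + 37) = √(-11/5 + 37) = √(174/5) = √870/5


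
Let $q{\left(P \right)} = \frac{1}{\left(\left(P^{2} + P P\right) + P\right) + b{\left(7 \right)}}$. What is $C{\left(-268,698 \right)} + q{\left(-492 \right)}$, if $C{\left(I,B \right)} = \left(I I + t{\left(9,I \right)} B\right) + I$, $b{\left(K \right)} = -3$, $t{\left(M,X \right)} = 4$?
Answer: $\frac{35957146285}{483633} \approx 74348.0$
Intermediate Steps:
$q{\left(P \right)} = \frac{1}{-3 + P + 2 P^{2}}$ ($q{\left(P \right)} = \frac{1}{\left(\left(P^{2} + P P\right) + P\right) - 3} = \frac{1}{\left(\left(P^{2} + P^{2}\right) + P\right) - 3} = \frac{1}{\left(2 P^{2} + P\right) - 3} = \frac{1}{\left(P + 2 P^{2}\right) - 3} = \frac{1}{-3 + P + 2 P^{2}}$)
$C{\left(I,B \right)} = I + I^{2} + 4 B$ ($C{\left(I,B \right)} = \left(I I + 4 B\right) + I = \left(I^{2} + 4 B\right) + I = I + I^{2} + 4 B$)
$C{\left(-268,698 \right)} + q{\left(-492 \right)} = \left(-268 + \left(-268\right)^{2} + 4 \cdot 698\right) + \frac{1}{-3 - 492 + 2 \left(-492\right)^{2}} = \left(-268 + 71824 + 2792\right) + \frac{1}{-3 - 492 + 2 \cdot 242064} = 74348 + \frac{1}{-3 - 492 + 484128} = 74348 + \frac{1}{483633} = \frac{35957146285}{483633}$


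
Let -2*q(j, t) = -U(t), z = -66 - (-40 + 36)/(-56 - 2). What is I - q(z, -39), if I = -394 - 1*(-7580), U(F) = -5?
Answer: 14377/2 ≈ 7188.5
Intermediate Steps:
z = -1916/29 (z = -66 - (-4)/(-58) = -66 - (-4)*(-1)/58 = -66 - 1*2/29 = -66 - 2/29 = -1916/29 ≈ -66.069)
q(j, t) = -5/2 (q(j, t) = -(-1)*(-5)/2 = -½*5 = -5/2)
I = 7186 (I = -394 + 7580 = 7186)
I - q(z, -39) = 7186 - 1*(-5/2) = 7186 + 5/2 = 14377/2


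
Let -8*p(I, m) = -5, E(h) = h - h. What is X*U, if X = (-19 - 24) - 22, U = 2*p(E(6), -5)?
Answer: -325/4 ≈ -81.250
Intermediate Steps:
E(h) = 0
p(I, m) = 5/8 (p(I, m) = -⅛*(-5) = 5/8)
U = 5/4 (U = 2*(5/8) = 5/4 ≈ 1.2500)
X = -65 (X = -43 - 22 = -65)
X*U = -65*5/4 = -325/4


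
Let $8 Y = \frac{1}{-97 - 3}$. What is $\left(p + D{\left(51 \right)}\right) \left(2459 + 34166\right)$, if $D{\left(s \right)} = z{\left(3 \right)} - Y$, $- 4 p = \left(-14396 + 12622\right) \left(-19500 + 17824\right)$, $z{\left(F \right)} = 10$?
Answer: $- \frac{871142910535}{32} \approx -2.7223 \cdot 10^{10}$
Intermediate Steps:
$p = -743306$ ($p = - \frac{\left(-14396 + 12622\right) \left(-19500 + 17824\right)}{4} = - \frac{\left(-1774\right) \left(-1676\right)}{4} = \left(- \frac{1}{4}\right) 2973224 = -743306$)
$Y = - \frac{1}{800}$ ($Y = \frac{1}{8 \left(-97 - 3\right)} = \frac{1}{8 \left(-100\right)} = \frac{1}{8} \left(- \frac{1}{100}\right) = - \frac{1}{800} \approx -0.00125$)
$D{\left(s \right)} = \frac{8001}{800}$ ($D{\left(s \right)} = 10 - - \frac{1}{800} = 10 + \frac{1}{800} = \frac{8001}{800}$)
$\left(p + D{\left(51 \right)}\right) \left(2459 + 34166\right) = \left(-743306 + \frac{8001}{800}\right) \left(2459 + 34166\right) = \left(- \frac{594636799}{800}\right) 36625 = - \frac{871142910535}{32}$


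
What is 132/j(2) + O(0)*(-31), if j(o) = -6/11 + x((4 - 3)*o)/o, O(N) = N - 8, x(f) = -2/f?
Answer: 2800/23 ≈ 121.74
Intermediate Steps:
O(N) = -8 + N
j(o) = -6/11 - 2/o² (j(o) = -6/11 + (-2*1/(o*(4 - 3)))/o = -6*1/11 + (-2/o)/o = -6/11 + (-2/o)/o = -6/11 - 2/o²)
132/j(2) + O(0)*(-31) = 132/(-6/11 - 2/2²) + (-8 + 0)*(-31) = 132/(-6/11 - 2*¼) - 8*(-31) = 132/(-6/11 - ½) + 248 = 132/(-23/22) + 248 = 132*(-22/23) + 248 = -2904/23 + 248 = 2800/23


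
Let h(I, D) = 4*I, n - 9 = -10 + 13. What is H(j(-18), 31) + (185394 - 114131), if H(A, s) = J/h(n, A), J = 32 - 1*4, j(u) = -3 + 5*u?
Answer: 855163/12 ≈ 71264.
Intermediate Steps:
J = 28 (J = 32 - 4 = 28)
n = 12 (n = 9 + (-10 + 13) = 9 + 3 = 12)
H(A, s) = 7/12 (H(A, s) = 28/((4*12)) = 28/48 = 28*(1/48) = 7/12)
H(j(-18), 31) + (185394 - 114131) = 7/12 + (185394 - 114131) = 7/12 + 71263 = 855163/12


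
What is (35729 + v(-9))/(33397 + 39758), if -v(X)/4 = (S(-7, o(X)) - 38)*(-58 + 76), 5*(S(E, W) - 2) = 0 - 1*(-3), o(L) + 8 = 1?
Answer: 191389/365775 ≈ 0.52324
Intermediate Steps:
o(L) = -7 (o(L) = -8 + 1 = -7)
S(E, W) = 13/5 (S(E, W) = 2 + (0 - 1*(-3))/5 = 2 + (0 + 3)/5 = 2 + (⅕)*3 = 2 + ⅗ = 13/5)
v(X) = 12744/5 (v(X) = -4*(13/5 - 38)*(-58 + 76) = -(-708)*18/5 = -4*(-3186/5) = 12744/5)
(35729 + v(-9))/(33397 + 39758) = (35729 + 12744/5)/(33397 + 39758) = (191389/5)/73155 = (191389/5)*(1/73155) = 191389/365775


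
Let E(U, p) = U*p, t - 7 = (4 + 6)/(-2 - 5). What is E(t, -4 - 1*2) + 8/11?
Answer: -2518/77 ≈ -32.701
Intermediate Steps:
t = 39/7 (t = 7 + (4 + 6)/(-2 - 5) = 7 + 10/(-7) = 7 + 10*(-1/7) = 7 - 10/7 = 39/7 ≈ 5.5714)
E(t, -4 - 1*2) + 8/11 = 39*(-4 - 1*2)/7 + 8/11 = 39*(-4 - 2)/7 + (1/11)*8 = (39/7)*(-6) + 8/11 = -234/7 + 8/11 = -2518/77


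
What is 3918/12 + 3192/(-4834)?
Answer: 1575109/4834 ≈ 325.84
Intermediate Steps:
3918/12 + 3192/(-4834) = 3918*(1/12) + 3192*(-1/4834) = 653/2 - 1596/2417 = 1575109/4834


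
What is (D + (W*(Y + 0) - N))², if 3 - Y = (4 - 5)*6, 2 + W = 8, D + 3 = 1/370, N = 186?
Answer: 2494902601/136900 ≈ 18224.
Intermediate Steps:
D = -1109/370 (D = -3 + 1/370 = -1109/370 ≈ -2.9973)
W = 6 (W = -2 + 8 = 6)
Y = 9 (Y = 3 - (4 - 5)*6 = 3 - (-1)*6 = 3 - 1*(-6) = 3 + 6 = 9)
(D + (W*(Y + 0) - N))² = (-1109/370 + (6*(9 + 0) - 1*186))² = (-1109/370 + (6*9 - 186))² = (-1109/370 + (54 - 186))² = (-1109/370 - 132)² = (-49949/370)² = 2494902601/136900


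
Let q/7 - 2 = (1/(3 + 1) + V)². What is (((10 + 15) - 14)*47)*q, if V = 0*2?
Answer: 119427/16 ≈ 7464.2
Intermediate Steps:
V = 0
q = 231/16 (q = 14 + 7*(1/(3 + 1) + 0)² = 14 + 7*(1/4 + 0)² = 14 + 7*(¼ + 0)² = 14 + 7*(¼)² = 14 + 7*(1/16) = 14 + 7/16 = 231/16 ≈ 14.438)
(((10 + 15) - 14)*47)*q = (((10 + 15) - 14)*47)*(231/16) = ((25 - 14)*47)*(231/16) = (11*47)*(231/16) = 517*(231/16) = 119427/16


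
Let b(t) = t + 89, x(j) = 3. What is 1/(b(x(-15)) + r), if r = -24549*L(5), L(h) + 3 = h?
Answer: -1/49006 ≈ -2.0406e-5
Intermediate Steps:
L(h) = -3 + h
r = -49098 (r = -24549*(-3 + 5) = -24549*2 = -49098)
b(t) = 89 + t
1/(b(x(-15)) + r) = 1/((89 + 3) - 49098) = 1/(92 - 49098) = 1/(-49006) = -1/49006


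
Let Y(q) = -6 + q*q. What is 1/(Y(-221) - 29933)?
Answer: 1/18902 ≈ 5.2904e-5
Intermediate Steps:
Y(q) = -6 + q**2
1/(Y(-221) - 29933) = 1/((-6 + (-221)**2) - 29933) = 1/((-6 + 48841) - 29933) = 1/(48835 - 29933) = 1/18902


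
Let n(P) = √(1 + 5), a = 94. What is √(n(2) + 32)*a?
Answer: 94*√(32 + √6) ≈ 551.72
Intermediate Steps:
n(P) = √6
√(n(2) + 32)*a = √(√6 + 32)*94 = √(32 + √6)*94 = 94*√(32 + √6)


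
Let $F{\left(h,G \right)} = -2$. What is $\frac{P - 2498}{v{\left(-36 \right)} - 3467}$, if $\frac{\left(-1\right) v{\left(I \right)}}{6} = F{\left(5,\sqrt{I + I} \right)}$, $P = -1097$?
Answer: $\frac{719}{691} \approx 1.0405$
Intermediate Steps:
$v{\left(I \right)} = 12$ ($v{\left(I \right)} = \left(-6\right) \left(-2\right) = 12$)
$\frac{P - 2498}{v{\left(-36 \right)} - 3467} = \frac{-1097 - 2498}{12 - 3467} = - \frac{3595}{-3455} = \left(-3595\right) \left(- \frac{1}{3455}\right) = \frac{719}{691}$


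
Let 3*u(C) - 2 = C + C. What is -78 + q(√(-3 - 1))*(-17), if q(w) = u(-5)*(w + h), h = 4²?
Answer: 1942/3 + 272*I/3 ≈ 647.33 + 90.667*I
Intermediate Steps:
h = 16
u(C) = ⅔ + 2*C/3 (u(C) = ⅔ + (C + C)/3 = ⅔ + (2*C)/3 = ⅔ + 2*C/3)
q(w) = -128/3 - 8*w/3 (q(w) = (⅔ + (⅔)*(-5))*(w + 16) = (⅔ - 10/3)*(16 + w) = -8*(16 + w)/3 = -128/3 - 8*w/3)
-78 + q(√(-3 - 1))*(-17) = -78 + (-128/3 - 8*√(-3 - 1)/3)*(-17) = -78 + (-128/3 - 16*I/3)*(-17) = -78 + (2176/3 + 272*I/3) = 1942/3 + 272*I/3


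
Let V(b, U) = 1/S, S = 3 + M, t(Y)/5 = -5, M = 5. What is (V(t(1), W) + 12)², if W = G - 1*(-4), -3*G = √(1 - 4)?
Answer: 9409/64 ≈ 147.02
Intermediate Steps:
t(Y) = -25 (t(Y) = 5*(-5) = -25)
S = 8 (S = 3 + 5 = 8)
G = -I*√3/3 (G = -√(1 - 4)/3 = -I*√3/3 ≈ -0.57735*I)
W = 4 - I*√3/3 (W = -I*√3/3 - 1*(-4) = -I*√3/3 + 4 = 4 - I*√3/3 ≈ 4.0 - 0.57735*I)
V(b, U) = ⅛ (V(b, U) = 1/8 = ⅛)
(V(t(1), W) + 12)² = (⅛ + 12)² = (97/8)² = 9409/64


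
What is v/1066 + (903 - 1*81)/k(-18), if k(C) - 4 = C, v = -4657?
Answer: -470725/7462 ≈ -63.083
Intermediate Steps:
k(C) = 4 + C
v/1066 + (903 - 1*81)/k(-18) = -4657/1066 + (903 - 1*81)/(4 - 18) = -4657*1/1066 + (903 - 81)/(-14) = -4657/1066 + 822*(-1/14) = -4657/1066 - 411/7 = -470725/7462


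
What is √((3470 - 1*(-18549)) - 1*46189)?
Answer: I*√24170 ≈ 155.47*I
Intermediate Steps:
√((3470 - 1*(-18549)) - 1*46189) = √((3470 + 18549) - 46189) = √(22019 - 46189) = √(-24170) = I*√24170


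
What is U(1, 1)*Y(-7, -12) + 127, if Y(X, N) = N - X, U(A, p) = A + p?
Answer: 117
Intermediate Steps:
U(1, 1)*Y(-7, -12) + 127 = (1 + 1)*(-12 - 1*(-7)) + 127 = 2*(-12 + 7) + 127 = 2*(-5) + 127 = -10 + 127 = 117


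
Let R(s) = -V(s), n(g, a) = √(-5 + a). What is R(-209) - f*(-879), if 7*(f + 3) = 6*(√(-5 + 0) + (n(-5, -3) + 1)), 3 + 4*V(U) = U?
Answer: -12814/7 + 5274*I*√5/7 + 10548*I*√2/7 ≈ -1830.6 + 3815.7*I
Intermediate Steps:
V(U) = -¾ + U/4
f = -15/7 + 6*I*√5/7 + 12*I*√2/7 (f = -3 + (6*(√(-5 + 0) + (√(-5 - 3) + 1)))/7 = -3 + (6*(√(-5) + (√(-8) + 1)))/7 = -3 + (6*(I*√5 + (2*I*√2 + 1)))/7 = -3 + (6*(I*√5 + (1 + 2*I*√2)))/7 = -3 + (6*(1 + I*√5 + 2*I*√2))/7 = -3 + (6 + 6*I*√5 + 12*I*√2)/7 = -3 + (6/7 + 6*I*√5/7 + 12*I*√2/7) = -15/7 + 6*I*√5/7 + 12*I*√2/7 ≈ -2.1429 + 4.341*I)
R(s) = ¾ - s/4 (R(s) = -(-¾ + s/4) = ¾ - s/4)
R(-209) - f*(-879) = (¾ - ¼*(-209)) - (-15/7 + 6*I*√5/7 + 12*I*√2/7)*(-879) = (¾ + 209/4) - (13185/7 - 10548*I*√2/7 - 5274*I*√5/7) = 53 + (-13185/7 + 5274*I*√5/7 + 10548*I*√2/7) = -12814/7 + 5274*I*√5/7 + 10548*I*√2/7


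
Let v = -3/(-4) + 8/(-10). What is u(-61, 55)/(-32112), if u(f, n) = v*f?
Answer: -61/642240 ≈ -9.4980e-5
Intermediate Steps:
v = -1/20 (v = -3*(-¼) + 8*(-⅒) = ¾ - ⅘ = -1/20 ≈ -0.050000)
u(f, n) = -f/20
u(-61, 55)/(-32112) = -1/20*(-61)/(-32112) = (61/20)*(-1/32112) = -61/642240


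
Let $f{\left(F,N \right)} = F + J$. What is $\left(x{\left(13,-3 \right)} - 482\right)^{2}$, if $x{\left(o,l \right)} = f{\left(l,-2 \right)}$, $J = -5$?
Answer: $240100$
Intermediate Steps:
$f{\left(F,N \right)} = -5 + F$ ($f{\left(F,N \right)} = F - 5 = -5 + F$)
$x{\left(o,l \right)} = -5 + l$
$\left(x{\left(13,-3 \right)} - 482\right)^{2} = \left(\left(-5 - 3\right) - 482\right)^{2} = \left(-8 - 482\right)^{2} = \left(-490\right)^{2} = 240100$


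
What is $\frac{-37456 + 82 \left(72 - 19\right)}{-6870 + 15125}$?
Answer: $- \frac{6622}{1651} \approx -4.0109$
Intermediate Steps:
$\frac{-37456 + 82 \left(72 - 19\right)}{-6870 + 15125} = \frac{-37456 + 82 \cdot 53}{8255} = \left(-37456 + 4346\right) \frac{1}{8255} = \left(-33110\right) \frac{1}{8255} = - \frac{6622}{1651}$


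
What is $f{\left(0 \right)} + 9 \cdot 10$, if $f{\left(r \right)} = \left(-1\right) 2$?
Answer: $88$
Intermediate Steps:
$f{\left(r \right)} = -2$
$f{\left(0 \right)} + 9 \cdot 10 = -2 + 9 \cdot 10 = -2 + 90 = 88$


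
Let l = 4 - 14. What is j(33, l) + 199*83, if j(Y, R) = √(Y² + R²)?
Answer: 16517 + √1189 ≈ 16551.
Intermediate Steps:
l = -10
j(Y, R) = √(R² + Y²)
j(33, l) + 199*83 = √((-10)² + 33²) + 199*83 = √(100 + 1089) + 16517 = √1189 + 16517 = 16517 + √1189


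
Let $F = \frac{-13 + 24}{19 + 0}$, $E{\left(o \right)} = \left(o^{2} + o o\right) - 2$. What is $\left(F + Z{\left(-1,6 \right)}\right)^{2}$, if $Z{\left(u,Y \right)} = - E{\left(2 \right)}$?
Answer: $\frac{10609}{361} \approx 29.388$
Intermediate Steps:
$E{\left(o \right)} = -2 + 2 o^{2}$ ($E{\left(o \right)} = \left(o^{2} + o^{2}\right) - 2 = 2 o^{2} - 2 = -2 + 2 o^{2}$)
$Z{\left(u,Y \right)} = -6$ ($Z{\left(u,Y \right)} = - (-2 + 2 \cdot 2^{2}) = - (-2 + 2 \cdot 4) = - (-2 + 8) = \left(-1\right) 6 = -6$)
$F = \frac{11}{19} \approx 0.57895$
$\left(F + Z{\left(-1,6 \right)}\right)^{2} = \left(\frac{11}{19} - 6\right)^{2} = \left(- \frac{103}{19}\right)^{2} = \frac{10609}{361}$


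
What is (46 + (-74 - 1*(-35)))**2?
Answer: 49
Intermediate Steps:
(46 + (-74 - 1*(-35)))**2 = (46 + (-74 + 35))**2 = (46 - 39)**2 = 7**2 = 49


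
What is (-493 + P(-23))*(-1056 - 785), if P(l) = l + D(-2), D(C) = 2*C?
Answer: 957320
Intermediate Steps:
P(l) = -4 + l (P(l) = l + 2*(-2) = l - 4 = -4 + l)
(-493 + P(-23))*(-1056 - 785) = (-493 + (-4 - 23))*(-1056 - 785) = (-493 - 27)*(-1841) = -520*(-1841) = 957320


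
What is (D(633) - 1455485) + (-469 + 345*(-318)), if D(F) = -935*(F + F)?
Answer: -2749374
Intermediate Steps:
D(F) = -1870*F
(D(633) - 1455485) + (-469 + 345*(-318)) = (-1870*633 - 1455485) + (-469 + 345*(-318)) = (-1183710 - 1455485) + (-469 - 109710) = -2639195 - 110179 = -2749374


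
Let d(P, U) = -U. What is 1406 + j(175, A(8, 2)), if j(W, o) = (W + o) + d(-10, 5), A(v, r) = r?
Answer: 1578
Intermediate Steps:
j(W, o) = -5 + W + o (j(W, o) = (W + o) - 1*5 = (W + o) - 5 = -5 + W + o)
1406 + j(175, A(8, 2)) = 1406 + (-5 + 175 + 2) = 1406 + 172 = 1578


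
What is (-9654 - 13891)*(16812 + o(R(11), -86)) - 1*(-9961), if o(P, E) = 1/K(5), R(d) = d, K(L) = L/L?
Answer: -395852124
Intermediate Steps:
K(L) = 1
o(P, E) = 1 (o(P, E) = 1/1 = 1)
(-9654 - 13891)*(16812 + o(R(11), -86)) - 1*(-9961) = (-9654 - 13891)*(16812 + 1) - 1*(-9961) = -23545*16813 + 9961 = -395862085 + 9961 = -395852124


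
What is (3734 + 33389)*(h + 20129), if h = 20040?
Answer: 1491193787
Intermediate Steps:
(3734 + 33389)*(h + 20129) = (3734 + 33389)*(20040 + 20129) = 37123*40169 = 1491193787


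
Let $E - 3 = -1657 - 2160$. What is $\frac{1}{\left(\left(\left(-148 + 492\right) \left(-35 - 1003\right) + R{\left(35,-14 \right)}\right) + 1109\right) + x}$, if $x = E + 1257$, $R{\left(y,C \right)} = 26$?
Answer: $- \frac{1}{358494} \approx -2.7894 \cdot 10^{-6}$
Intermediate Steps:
$E = -3814$ ($E = 3 - 3817 = -3814$)
$x = -2557$ ($x = -3814 + 1257 = -2557$)
$\frac{1}{\left(\left(\left(-148 + 492\right) \left(-35 - 1003\right) + R{\left(35,-14 \right)}\right) + 1109\right) + x} = \frac{1}{\left(\left(\left(-148 + 492\right) \left(-35 - 1003\right) + 26\right) + 1109\right) - 2557} = \frac{1}{\left(\left(344 \left(-1038\right) + 26\right) + 1109\right) - 2557} = \frac{1}{\left(\left(-357072 + 26\right) + 1109\right) - 2557} = \frac{1}{\left(-357046 + 1109\right) - 2557} = \frac{1}{-355937 - 2557} = \frac{1}{-358494} = - \frac{1}{358494}$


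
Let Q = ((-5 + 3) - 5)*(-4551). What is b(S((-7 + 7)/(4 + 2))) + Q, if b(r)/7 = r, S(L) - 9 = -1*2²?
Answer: 31892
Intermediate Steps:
S(L) = 5 (S(L) = 9 - 1*2² = 9 - 1*4 = 9 - 4 = 5)
b(r) = 7*r
Q = 31857 (Q = (-2 - 5)*(-4551) = -7*(-4551) = 31857)
b(S((-7 + 7)/(4 + 2))) + Q = 7*5 + 31857 = 35 + 31857 = 31892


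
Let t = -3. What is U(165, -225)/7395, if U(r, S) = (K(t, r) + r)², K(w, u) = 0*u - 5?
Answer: 5120/1479 ≈ 3.4618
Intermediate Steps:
K(w, u) = -5 (K(w, u) = 0 - 5 = -5)
U(r, S) = (-5 + r)²
U(165, -225)/7395 = (-5 + 165)²/7395 = 160²*(1/7395) = 25600*(1/7395) = 5120/1479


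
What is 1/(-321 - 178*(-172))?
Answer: 1/30295 ≈ 3.3009e-5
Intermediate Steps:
1/(-321 - 178*(-172)) = 1/(-321 + 30616) = 1/30295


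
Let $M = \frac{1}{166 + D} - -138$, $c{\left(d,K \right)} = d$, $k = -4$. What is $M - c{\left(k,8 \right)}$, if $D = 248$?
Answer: $\frac{58789}{414} \approx 142.0$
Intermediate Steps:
$M = \frac{57133}{414}$ ($M = \frac{1}{166 + 248} - -138 = \frac{1}{414} + 138 = \frac{57133}{414} \approx 138.0$)
$M - c{\left(k,8 \right)} = \frac{57133}{414} - -4 = \frac{57133}{414} + 4 = \frac{58789}{414}$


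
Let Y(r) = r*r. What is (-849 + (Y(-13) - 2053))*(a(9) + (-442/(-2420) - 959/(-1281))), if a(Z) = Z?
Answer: -2003364613/73810 ≈ -27142.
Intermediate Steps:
Y(r) = r²
(-849 + (Y(-13) - 2053))*(a(9) + (-442/(-2420) - 959/(-1281))) = (-849 + ((-13)² - 2053))*(9 + (-442/(-2420) - 959/(-1281))) = (-849 + (169 - 2053))*(9 + (-442*(-1/2420) - 959*(-1/1281))) = (-849 - 1884)*(9 + (221/1210 + 137/183)) = -2733*(9 + 206213/221430) = -2733*2199083/221430 = -2003364613/73810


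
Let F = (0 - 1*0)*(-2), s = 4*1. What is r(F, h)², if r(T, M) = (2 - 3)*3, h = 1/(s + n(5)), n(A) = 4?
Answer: 9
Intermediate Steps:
s = 4
F = 0 (F = (0 + 0)*(-2) = 0*(-2) = 0)
h = ⅛ (h = 1/(4 + 4) = 1/8 = ⅛ ≈ 0.12500)
r(T, M) = -3 (r(T, M) = -1*3 = -3)
r(F, h)² = (-3)² = 9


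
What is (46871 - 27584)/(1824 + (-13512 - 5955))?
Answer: -6429/5881 ≈ -1.0932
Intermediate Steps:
(46871 - 27584)/(1824 + (-13512 - 5955)) = 19287/(1824 - 19467) = 19287/(-17643) = 19287*(-1/17643) = -6429/5881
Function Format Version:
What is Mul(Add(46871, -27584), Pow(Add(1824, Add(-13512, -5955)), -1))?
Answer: Rational(-6429, 5881) ≈ -1.0932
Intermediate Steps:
Mul(Add(46871, -27584), Pow(Add(1824, Add(-13512, -5955)), -1)) = Mul(19287, Pow(Add(1824, -19467), -1)) = Mul(19287, Pow(-17643, -1)) = Mul(19287, Rational(-1, 17643)) = Rational(-6429, 5881)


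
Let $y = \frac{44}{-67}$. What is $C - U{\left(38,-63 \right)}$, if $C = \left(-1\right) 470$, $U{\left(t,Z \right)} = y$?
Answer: $- \frac{31446}{67} \approx -469.34$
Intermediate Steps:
$y = - \frac{44}{67}$ ($y = 44 \left(- \frac{1}{67}\right) = - \frac{44}{67} \approx -0.65672$)
$U{\left(t,Z \right)} = - \frac{44}{67}$
$C = -470$
$C - U{\left(38,-63 \right)} = -470 - - \frac{44}{67} = -470 + \frac{44}{67} = - \frac{31446}{67}$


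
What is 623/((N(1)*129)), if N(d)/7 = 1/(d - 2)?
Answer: -89/129 ≈ -0.68992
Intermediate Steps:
N(d) = 7/(-2 + d) (N(d) = 7/(d - 2) = 7/(-2 + d))
623/((N(1)*129)) = 623/(((7/(-2 + 1))*129)) = 623/(((7/(-1))*129)) = 623/(((7*(-1))*129)) = 623/((-7*129)) = 623/(-903) = 623*(-1/903) = -89/129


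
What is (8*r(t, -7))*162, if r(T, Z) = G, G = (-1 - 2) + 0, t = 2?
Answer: -3888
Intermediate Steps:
G = -3 (G = -3 + 0 = -3)
r(T, Z) = -3
(8*r(t, -7))*162 = (8*(-3))*162 = -24*162 = -3888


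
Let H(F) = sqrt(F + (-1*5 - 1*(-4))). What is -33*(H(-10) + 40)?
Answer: -1320 - 33*I*sqrt(11) ≈ -1320.0 - 109.45*I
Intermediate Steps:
H(F) = sqrt(-1 + F) (H(F) = sqrt(F + (-5 + 4)) = sqrt(F - 1) = sqrt(-1 + F))
-33*(H(-10) + 40) = -33*(sqrt(-1 - 10) + 40) = -33*(sqrt(-11) + 40) = -33*(I*sqrt(11) + 40) = -33*(40 + I*sqrt(11)) = -1320 - 33*I*sqrt(11)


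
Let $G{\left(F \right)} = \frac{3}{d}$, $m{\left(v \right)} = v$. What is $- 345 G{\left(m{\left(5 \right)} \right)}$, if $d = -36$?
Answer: $\frac{115}{4} \approx 28.75$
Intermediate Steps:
$G{\left(F \right)} = - \frac{1}{12}$ ($G{\left(F \right)} = \frac{3}{-36} = 3 \left(- \frac{1}{36}\right) = - \frac{1}{12}$)
$- 345 G{\left(m{\left(5 \right)} \right)} = \left(-345\right) \left(- \frac{1}{12}\right) = \frac{115}{4}$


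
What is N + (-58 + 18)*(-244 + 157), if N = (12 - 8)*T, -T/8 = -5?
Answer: 3640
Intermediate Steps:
T = 40 (T = -8*(-5) = 40)
N = 160 (N = (12 - 8)*40 = 4*40 = 160)
N + (-58 + 18)*(-244 + 157) = 160 + (-58 + 18)*(-244 + 157) = 160 - 40*(-87) = 160 + 3480 = 3640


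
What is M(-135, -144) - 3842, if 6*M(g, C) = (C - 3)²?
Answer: -481/2 ≈ -240.50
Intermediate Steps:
M(g, C) = (-3 + C)²/6 (M(g, C) = (C - 3)²/6 = (-3 + C)²/6)
M(-135, -144) - 3842 = (-3 - 144)²/6 - 3842 = (⅙)*(-147)² - 3842 = (⅙)*21609 - 3842 = 7203/2 - 3842 = -481/2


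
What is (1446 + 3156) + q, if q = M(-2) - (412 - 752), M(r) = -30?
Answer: 4912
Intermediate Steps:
q = 310 (q = -30 - (412 - 752) = -30 - 1*(-340) = -30 + 340 = 310)
(1446 + 3156) + q = (1446 + 3156) + 310 = 4602 + 310 = 4912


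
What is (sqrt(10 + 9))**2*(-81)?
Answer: -1539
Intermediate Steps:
(sqrt(10 + 9))**2*(-81) = (sqrt(19))**2*(-81) = 19*(-81) = -1539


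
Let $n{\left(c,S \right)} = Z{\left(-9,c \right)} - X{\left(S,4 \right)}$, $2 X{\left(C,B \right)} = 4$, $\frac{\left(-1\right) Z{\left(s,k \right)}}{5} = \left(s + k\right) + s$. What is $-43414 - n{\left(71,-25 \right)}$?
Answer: $-43147$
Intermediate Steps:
$Z{\left(s,k \right)} = - 10 s - 5 k$ ($Z{\left(s,k \right)} = - 5 \left(\left(s + k\right) + s\right) = - 5 \left(\left(k + s\right) + s\right) = - 5 \left(k + 2 s\right) = - 10 s - 5 k$)
$X{\left(C,B \right)} = 2$ ($X{\left(C,B \right)} = \frac{1}{2} \cdot 4 = 2$)
$n{\left(c,S \right)} = 88 - 5 c$ ($n{\left(c,S \right)} = \left(\left(-10\right) \left(-9\right) - 5 c\right) - 2 = \left(90 - 5 c\right) - 2 = 88 - 5 c$)
$-43414 - n{\left(71,-25 \right)} = -43414 - \left(88 - 355\right) = -43414 - -267 = -43414 + 267 = -43147$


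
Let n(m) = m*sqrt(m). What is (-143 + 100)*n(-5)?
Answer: 215*I*sqrt(5) ≈ 480.75*I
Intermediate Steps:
n(m) = m**(3/2)
(-143 + 100)*n(-5) = (-143 + 100)*(-5)**(3/2) = -(-215)*I*sqrt(5) = 215*I*sqrt(5)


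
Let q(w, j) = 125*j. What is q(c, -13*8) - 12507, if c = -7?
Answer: -25507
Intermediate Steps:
q(c, -13*8) - 12507 = 125*(-13*8) - 12507 = 125*(-104) - 12507 = -13000 - 12507 = -25507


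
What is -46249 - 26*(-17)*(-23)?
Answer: -56415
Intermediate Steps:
-46249 - 26*(-17)*(-23) = -46249 - (-442)*(-23) = -46249 - 1*10166 = -46249 - 10166 = -56415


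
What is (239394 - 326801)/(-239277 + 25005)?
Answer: 87407/214272 ≈ 0.40793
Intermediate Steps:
(239394 - 326801)/(-239277 + 25005) = -87407/(-214272) = -87407*(-1/214272) = 87407/214272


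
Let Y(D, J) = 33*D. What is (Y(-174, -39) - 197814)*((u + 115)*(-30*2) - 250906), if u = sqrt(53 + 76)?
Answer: 52477958136 + 12213360*sqrt(129) ≈ 5.2617e+10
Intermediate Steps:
u = sqrt(129) ≈ 11.358
(Y(-174, -39) - 197814)*((u + 115)*(-30*2) - 250906) = (33*(-174) - 197814)*((sqrt(129) + 115)*(-30*2) - 250906) = (-5742 - 197814)*((115 + sqrt(129))*(-60) - 250906) = -203556*((-6900 - 60*sqrt(129)) - 250906) = -203556*(-257806 - 60*sqrt(129)) = 52477958136 + 12213360*sqrt(129)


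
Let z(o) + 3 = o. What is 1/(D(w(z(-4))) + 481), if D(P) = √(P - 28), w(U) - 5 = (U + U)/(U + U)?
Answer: 481/231383 - I*√22/231383 ≈ 0.0020788 - 2.0271e-5*I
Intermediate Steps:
z(o) = -3 + o
w(U) = 6 (w(U) = 5 + (U + U)/(U + U) = 5 + (2*U)/((2*U)) = 5 + (2*U)*(1/(2*U)) = 5 + 1 = 6)
D(P) = √(-28 + P)
1/(D(w(z(-4))) + 481) = 1/(√(-28 + 6) + 481) = 1/(√(-22) + 481) = 1/(I*√22 + 481) = 1/(481 + I*√22)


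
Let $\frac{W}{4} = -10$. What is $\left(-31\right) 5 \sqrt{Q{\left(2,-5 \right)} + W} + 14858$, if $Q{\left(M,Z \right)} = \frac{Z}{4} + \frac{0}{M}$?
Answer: $14858 - \frac{155 i \sqrt{165}}{2} \approx 14858.0 - 995.51 i$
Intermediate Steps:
$Q{\left(M,Z \right)} = \frac{Z}{4}$ ($Q{\left(M,Z \right)} = Z \frac{1}{4} + 0 = \frac{Z}{4} + 0 = \frac{Z}{4}$)
$W = -40$ ($W = 4 \left(-10\right) = -40$)
$\left(-31\right) 5 \sqrt{Q{\left(2,-5 \right)} + W} + 14858 = \left(-31\right) 5 \sqrt{\frac{1}{4} \left(-5\right) - 40} + 14858 = - 155 \sqrt{- \frac{5}{4} - 40} + 14858 = - 155 \sqrt{- \frac{165}{4}} + 14858 = - 155 \frac{i \sqrt{165}}{2} + 14858 = - \frac{155 i \sqrt{165}}{2} + 14858 = 14858 - \frac{155 i \sqrt{165}}{2}$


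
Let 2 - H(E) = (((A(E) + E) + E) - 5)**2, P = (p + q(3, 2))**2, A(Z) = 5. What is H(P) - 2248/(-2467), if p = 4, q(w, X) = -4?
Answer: 7182/2467 ≈ 2.9112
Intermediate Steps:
P = 0 (P = (4 - 4)**2 = 0**2 = 0)
H(E) = 2 - 4*E**2 (H(E) = 2 - (((5 + E) + E) - 5)**2 = 2 - ((5 + 2*E) - 5)**2 = 2 - (2*E)**2 = 2 - 4*E**2)
H(P) - 2248/(-2467) = (2 - 4*0**2) - 2248/(-2467) = (2 - 4*0) - 2248*(-1)/2467 = (2 + 0) - 1*(-2248/2467) = 2 + 2248/2467 = 7182/2467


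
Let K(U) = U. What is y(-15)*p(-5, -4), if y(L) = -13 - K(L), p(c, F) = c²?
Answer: 50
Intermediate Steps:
y(L) = -13 - L
y(-15)*p(-5, -4) = (-13 - 1*(-15))*(-5)² = (-13 + 15)*25 = 2*25 = 50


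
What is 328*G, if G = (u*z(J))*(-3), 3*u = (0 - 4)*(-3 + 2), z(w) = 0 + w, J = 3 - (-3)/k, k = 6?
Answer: -4592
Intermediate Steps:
J = 7/2 (J = 3 - (-3)/6 = 3 - 1*(-1/2) = 3 + 1/2 = 7/2 ≈ 3.5000)
z(w) = w
u = 4/3 (u = ((0 - 4)*(-3 + 2))/3 = (-4*(-1))/3 = (1/3)*4 = 4/3 ≈ 1.3333)
G = -14 (G = ((4/3)*(7/2))*(-3) = (14/3)*(-3) = -14)
328*G = 328*(-14) = -4592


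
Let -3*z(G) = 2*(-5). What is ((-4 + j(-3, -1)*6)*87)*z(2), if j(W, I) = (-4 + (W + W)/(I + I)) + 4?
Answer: 4060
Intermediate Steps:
j(W, I) = W/I (j(W, I) = (-4 + (2*W)/((2*I))) + 4 = (-4 + (2*W)*(1/(2*I))) + 4 = (-4 + W/I) + 4 = W/I)
z(G) = 10/3 (z(G) = -2*(-5)/3 = -⅓*(-10) = 10/3)
((-4 + j(-3, -1)*6)*87)*z(2) = ((-4 - 3/(-1)*6)*87)*(10/3) = ((-4 - 3*(-1)*6)*87)*(10/3) = ((-4 + 3*6)*87)*(10/3) = ((-4 + 18)*87)*(10/3) = (14*87)*(10/3) = 1218*(10/3) = 4060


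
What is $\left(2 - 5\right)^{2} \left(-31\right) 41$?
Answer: $-11439$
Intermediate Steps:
$\left(2 - 5\right)^{2} \left(-31\right) 41 = \left(-3\right)^{2} \left(-31\right) 41 = 9 \left(-31\right) 41 = \left(-279\right) 41 = -11439$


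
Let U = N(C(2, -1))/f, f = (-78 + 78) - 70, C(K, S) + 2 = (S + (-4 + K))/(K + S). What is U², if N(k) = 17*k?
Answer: 289/196 ≈ 1.4745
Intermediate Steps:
C(K, S) = -2 + (-4 + K + S)/(K + S) (C(K, S) = -2 + (S + (-4 + K))/(K + S) = -2 + (-4 + K + S)/(K + S))
f = -70 (f = 0 - 70 = -70)
U = 17/14 (U = (17*((-4 - 1*2 - 1*(-1))/(2 - 1)))/(-70) = (17*((-4 - 2 + 1)/1))*(-1/70) = (17*(1*(-5)))*(-1/70) = (17*(-5))*(-1/70) = -85*(-1/70) = 17/14 ≈ 1.2143)
U² = (17/14)² = 289/196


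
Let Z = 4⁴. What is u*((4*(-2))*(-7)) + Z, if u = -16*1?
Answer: -640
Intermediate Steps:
Z = 256
u = -16
u*((4*(-2))*(-7)) + Z = -16*4*(-2)*(-7) + 256 = -(-128)*(-7) + 256 = -16*56 + 256 = -896 + 256 = -640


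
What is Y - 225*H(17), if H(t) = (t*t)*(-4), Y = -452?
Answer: 259648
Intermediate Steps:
H(t) = -4*t**2 (H(t) = t**2*(-4) = -4*t**2)
Y - 225*H(17) = -452 - (-900)*17**2 = -452 - (-900)*289 = -452 - 225*(-1156) = -452 + 260100 = 259648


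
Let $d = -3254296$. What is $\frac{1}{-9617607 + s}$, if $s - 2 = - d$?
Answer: $- \frac{1}{6363309} \approx -1.5715 \cdot 10^{-7}$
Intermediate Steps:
$s = 3254298$ ($s = 2 - -3254296 = 2 + 3254296 = 3254298$)
$\frac{1}{-9617607 + s} = \frac{1}{-9617607 + 3254298} = \frac{1}{-6363309} = - \frac{1}{6363309}$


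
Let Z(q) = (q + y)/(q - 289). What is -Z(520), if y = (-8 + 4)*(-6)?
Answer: -544/231 ≈ -2.3550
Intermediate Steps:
y = 24 (y = -4*(-6) = 24)
Z(q) = (24 + q)/(-289 + q) (Z(q) = (q + 24)/(q - 289) = (24 + q)/(-289 + q))
-Z(520) = -(24 + 520)/(-289 + 520) = -544/231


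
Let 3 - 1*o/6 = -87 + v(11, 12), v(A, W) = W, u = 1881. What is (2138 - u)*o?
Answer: 120276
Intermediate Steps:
o = 468 (o = 18 - 6*(-87 + 12) = 18 - 6*(-75) = 18 + 450 = 468)
(2138 - u)*o = (2138 - 1*1881)*468 = (2138 - 1881)*468 = 257*468 = 120276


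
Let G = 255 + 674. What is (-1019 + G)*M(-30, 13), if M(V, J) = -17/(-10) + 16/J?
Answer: -3429/13 ≈ -263.77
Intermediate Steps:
M(V, J) = 17/10 + 16/J (M(V, J) = -17*(-1/10) + 16/J = 17/10 + 16/J)
G = 929
(-1019 + G)*M(-30, 13) = (-1019 + 929)*(17/10 + 16/13) = -90*(17/10 + 16*(1/13)) = -90*(17/10 + 16/13) = -90*381/130 = -3429/13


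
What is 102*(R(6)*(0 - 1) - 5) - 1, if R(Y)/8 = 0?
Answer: -511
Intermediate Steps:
R(Y) = 0 (R(Y) = 8*0 = 0)
102*(R(6)*(0 - 1) - 5) - 1 = 102*(0*(0 - 1) - 5) - 1 = 102*(0*(-1) - 5) - 1 = 102*(0 - 5) - 1 = 102*(-5) - 1 = -510 - 1 = -511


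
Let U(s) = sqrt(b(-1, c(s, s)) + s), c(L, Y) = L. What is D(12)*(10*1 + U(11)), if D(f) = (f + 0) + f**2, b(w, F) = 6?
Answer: 1560 + 156*sqrt(17) ≈ 2203.2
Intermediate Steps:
D(f) = f + f**2
U(s) = sqrt(6 + s)
D(12)*(10*1 + U(11)) = (12*(1 + 12))*(10*1 + sqrt(6 + 11)) = (12*13)*(10 + sqrt(17)) = 156*(10 + sqrt(17)) = 1560 + 156*sqrt(17)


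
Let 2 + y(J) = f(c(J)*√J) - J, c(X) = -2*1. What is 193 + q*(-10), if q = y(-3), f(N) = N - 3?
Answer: 213 + 20*I*√3 ≈ 213.0 + 34.641*I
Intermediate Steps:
c(X) = -2
f(N) = -3 + N
y(J) = -5 - J - 2*√J (y(J) = -2 + ((-3 - 2*√J) - J) = -2 + (-3 - J - 2*√J) = -5 - J - 2*√J)
q = -2 - 2*I*√3 (q = -5 - 1*(-3) - 2*I*√3 = -5 + 3 - 2*I*√3 = -2 - 2*I*√3 ≈ -2.0 - 3.4641*I)
193 + q*(-10) = 193 + (-2 - 2*I*√3)*(-10) = 193 + (20 + 20*I*√3) = 213 + 20*I*√3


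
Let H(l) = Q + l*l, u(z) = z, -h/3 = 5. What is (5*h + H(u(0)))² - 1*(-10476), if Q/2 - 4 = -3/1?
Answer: 15805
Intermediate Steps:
h = -15 (h = -3*5 = -15)
Q = 2 (Q = 8 + 2*(-3/1) = 8 + 2*(-3*1) = 8 + 2*(-3) = 8 - 6 = 2)
H(l) = 2 + l² (H(l) = 2 + l*l = 2 + l²)
(5*h + H(u(0)))² - 1*(-10476) = (5*(-15) + (2 + 0²))² - 1*(-10476) = (-75 + (2 + 0))² + 10476 = (-75 + 2)² + 10476 = (-73)² + 10476 = 5329 + 10476 = 15805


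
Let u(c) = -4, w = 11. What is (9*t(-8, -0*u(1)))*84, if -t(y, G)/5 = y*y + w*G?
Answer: -241920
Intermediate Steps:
t(y, G) = -55*G - 5*y**2 (t(y, G) = -5*(y*y + 11*G) = -5*(y**2 + 11*G) = -55*G - 5*y**2)
(9*t(-8, -0*u(1)))*84 = (9*(-(-55)*0*(-4) - 5*(-8)**2))*84 = (9*(-(-55)*0 - 5*64))*84 = (9*(-55*0 - 320))*84 = (9*(0 - 320))*84 = (9*(-320))*84 = -2880*84 = -241920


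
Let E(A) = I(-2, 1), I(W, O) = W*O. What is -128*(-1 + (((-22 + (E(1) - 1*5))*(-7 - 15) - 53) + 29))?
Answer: -78464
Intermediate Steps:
I(W, O) = O*W
E(A) = -2 (E(A) = 1*(-2) = -2)
-128*(-1 + (((-22 + (E(1) - 1*5))*(-7 - 15) - 53) + 29)) = -128*(-1 + (((-22 + (-2 - 1*5))*(-7 - 15) - 53) + 29)) = -128*(-1 + (((-22 + (-2 - 5))*(-22) - 53) + 29)) = -128*(-1 + (((-22 - 7)*(-22) - 53) + 29)) = -128*(-1 + ((-29*(-22) - 53) + 29)) = -128*(-1 + ((638 - 53) + 29)) = -128*(-1 + (585 + 29)) = -128*(-1 + 614) = -128*613 = -78464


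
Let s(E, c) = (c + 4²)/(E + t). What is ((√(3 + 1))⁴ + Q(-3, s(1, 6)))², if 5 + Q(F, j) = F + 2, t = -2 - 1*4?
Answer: 100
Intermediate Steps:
t = -6 (t = -2 - 4 = -6)
s(E, c) = (16 + c)/(-6 + E) (s(E, c) = (c + 4²)/(E - 6) = (c + 16)/(-6 + E) = (16 + c)/(-6 + E))
Q(F, j) = -3 + F (Q(F, j) = -5 + (F + 2) = -5 + (2 + F) = -3 + F)
((√(3 + 1))⁴ + Q(-3, s(1, 6)))² = ((√(3 + 1))⁴ + (-3 - 3))² = ((√4)⁴ - 6)² = (2⁴ - 6)² = (16 - 6)² = 10² = 100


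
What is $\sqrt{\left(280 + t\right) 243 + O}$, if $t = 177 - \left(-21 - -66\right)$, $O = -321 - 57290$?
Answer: $\sqrt{42505} \approx 206.17$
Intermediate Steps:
$O = -57611$ ($O = -321 - 57290 = -57611$)
$t = 132$ ($t = 177 - \left(-21 + 66\right) = 177 - 45 = 132$)
$\sqrt{\left(280 + t\right) 243 + O} = \sqrt{\left(280 + 132\right) 243 - 57611} = \sqrt{412 \cdot 243 - 57611} = \sqrt{100116 - 57611} = \sqrt{42505}$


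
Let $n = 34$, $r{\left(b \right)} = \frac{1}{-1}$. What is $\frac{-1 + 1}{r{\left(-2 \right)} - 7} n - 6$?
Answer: $-6$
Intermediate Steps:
$r{\left(b \right)} = -1$
$\frac{-1 + 1}{r{\left(-2 \right)} - 7} n - 6 = \frac{-1 + 1}{-1 - 7} \cdot 34 - 6 = \frac{0}{-8} \cdot 34 - 6 = 0 \left(- \frac{1}{8}\right) 34 - 6 = 0 \cdot 34 - 6 = 0 - 6 = -6$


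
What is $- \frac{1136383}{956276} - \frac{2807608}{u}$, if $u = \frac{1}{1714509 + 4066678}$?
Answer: $- \frac{15521609209082824479}{956276} \approx -1.6231 \cdot 10^{13}$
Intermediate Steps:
$u = \frac{1}{5781187} \approx 1.7297 \cdot 10^{-7}$
$- \frac{1136383}{956276} - \frac{2807608}{u} = - \frac{1136383}{956276} - 2807608 \frac{1}{\frac{1}{5781187}} = \left(-1136383\right) \frac{1}{956276} - 16231306870696 = - \frac{1136383}{956276} - 16231306870696 = - \frac{15521609209082824479}{956276}$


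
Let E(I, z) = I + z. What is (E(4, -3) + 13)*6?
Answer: 84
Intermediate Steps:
(E(4, -3) + 13)*6 = ((4 - 3) + 13)*6 = (1 + 13)*6 = 14*6 = 84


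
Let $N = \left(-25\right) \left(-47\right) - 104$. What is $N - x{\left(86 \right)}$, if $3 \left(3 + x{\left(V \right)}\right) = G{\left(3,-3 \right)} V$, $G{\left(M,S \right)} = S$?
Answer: $1160$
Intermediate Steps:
$N = 1071$ ($N = 1175 - 104 = 1071$)
$x{\left(V \right)} = -3 - V$ ($x{\left(V \right)} = -3 + \frac{\left(-3\right) V}{3} = -3 - V$)
$N - x{\left(86 \right)} = 1071 - \left(-3 - 86\right) = 1071 - -89 = 1071 + 89 = 1160$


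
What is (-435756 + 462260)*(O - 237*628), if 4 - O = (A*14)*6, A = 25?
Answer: -4000301728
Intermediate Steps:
O = -2096 (O = 4 - 25*14*6 = 4 - 350*6 = 4 - 1*2100 = 4 - 2100 = -2096)
(-435756 + 462260)*(O - 237*628) = (-435756 + 462260)*(-2096 - 237*628) = 26504*(-2096 - 148836) = 26504*(-150932) = -4000301728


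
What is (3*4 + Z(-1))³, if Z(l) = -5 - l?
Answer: 512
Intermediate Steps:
(3*4 + Z(-1))³ = (3*4 + (-5 - 1*(-1)))³ = (12 + (-5 + 1))³ = (12 - 4)³ = 8³ = 512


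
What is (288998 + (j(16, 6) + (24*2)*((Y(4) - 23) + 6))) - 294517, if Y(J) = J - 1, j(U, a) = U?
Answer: -6175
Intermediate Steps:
Y(J) = -1 + J
(288998 + (j(16, 6) + (24*2)*((Y(4) - 23) + 6))) - 294517 = (288998 + (16 + (24*2)*(((-1 + 4) - 23) + 6))) - 294517 = (288998 + (16 + 48*((3 - 23) + 6))) - 294517 = (288998 + (16 + 48*(-20 + 6))) - 294517 = (288998 + (16 + 48*(-14))) - 294517 = (288998 + (16 - 672)) - 294517 = (288998 - 656) - 294517 = 288342 - 294517 = -6175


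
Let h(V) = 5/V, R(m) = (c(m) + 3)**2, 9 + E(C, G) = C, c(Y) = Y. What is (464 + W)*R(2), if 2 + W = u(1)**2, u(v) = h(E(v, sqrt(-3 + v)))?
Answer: 739825/64 ≈ 11560.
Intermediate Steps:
E(C, G) = -9 + C
R(m) = (3 + m)**2 (R(m) = (m + 3)**2 = (3 + m)**2)
u(v) = 5/(-9 + v)
W = -103/64 (W = -2 + (5/(-9 + 1))**2 = -2 + (5/(-8))**2 = -2 + (5*(-1/8))**2 = -2 + (-5/8)**2 = -2 + 25/64 = -103/64 ≈ -1.6094)
(464 + W)*R(2) = (464 - 103/64)*(3 + 2)**2 = (29593/64)*5**2 = (29593/64)*25 = 739825/64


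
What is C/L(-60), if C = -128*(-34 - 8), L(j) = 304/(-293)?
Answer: -98448/19 ≈ -5181.5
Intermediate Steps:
L(j) = -304/293 (L(j) = 304*(-1/293) = -304/293)
C = 5376 (C = -128*(-42) = 5376)
C/L(-60) = 5376/(-304/293) = 5376*(-293/304) = -98448/19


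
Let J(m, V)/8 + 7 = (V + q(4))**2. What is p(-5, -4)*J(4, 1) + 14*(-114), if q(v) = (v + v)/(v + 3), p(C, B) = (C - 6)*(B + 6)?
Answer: -57436/49 ≈ -1172.2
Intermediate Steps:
p(C, B) = (-6 + C)*(6 + B)
q(v) = 2*v/(3 + v) (q(v) = (2*v)/(3 + v) = 2*v/(3 + v))
J(m, V) = -56 + 8*(8/7 + V)**2 (J(m, V) = -56 + 8*(V + 2*4/(3 + 4))**2 = -56 + 8*(V + 2*4/7)**2 = -56 + 8*(V + 2*4*(1/7))**2 = -56 + 8*(V + 8/7)**2 = -56 + 8*(8/7 + V)**2)
p(-5, -4)*J(4, 1) + 14*(-114) = (-36 - 6*(-4) + 6*(-5) - 4*(-5))*(-56 + 8*(8 + 7*1)**2/49) + 14*(-114) = (-36 + 24 - 30 + 20)*(-56 + 8*(8 + 7)**2/49) - 1596 = -22*(-56 + (8/49)*15**2) - 1596 = -22*(-56 + (8/49)*225) - 1596 = -22*(-56 + 1800/49) - 1596 = -22*(-944/49) - 1596 = 20768/49 - 1596 = -57436/49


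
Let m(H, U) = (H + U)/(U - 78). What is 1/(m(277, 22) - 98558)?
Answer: -56/5519547 ≈ -1.0146e-5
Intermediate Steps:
m(H, U) = (H + U)/(-78 + U)
1/(m(277, 22) - 98558) = 1/((277 + 22)/(-78 + 22) - 98558) = 1/(299/(-56) - 98558) = 1/(-1/56*299 - 98558) = 1/(-299/56 - 98558) = 1/(-5519547/56) = -56/5519547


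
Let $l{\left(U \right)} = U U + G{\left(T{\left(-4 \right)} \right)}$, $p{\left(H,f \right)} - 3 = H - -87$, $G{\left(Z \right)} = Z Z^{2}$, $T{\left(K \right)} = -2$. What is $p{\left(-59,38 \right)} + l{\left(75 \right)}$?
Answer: $5648$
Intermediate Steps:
$G{\left(Z \right)} = Z^{3}$
$p{\left(H,f \right)} = 90 + H$ ($p{\left(H,f \right)} = 3 + \left(H - -87\right) = 3 + \left(H + 87\right) = 3 + \left(87 + H\right) = 90 + H$)
$l{\left(U \right)} = -8 + U^{2}$ ($l{\left(U \right)} = U U + \left(-2\right)^{3} = U^{2} - 8 = -8 + U^{2}$)
$p{\left(-59,38 \right)} + l{\left(75 \right)} = \left(90 - 59\right) - \left(8 - 75^{2}\right) = 31 + \left(-8 + 5625\right) = 31 + 5617 = 5648$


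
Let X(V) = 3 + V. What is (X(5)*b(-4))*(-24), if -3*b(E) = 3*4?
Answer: 768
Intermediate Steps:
b(E) = -4
(X(5)*b(-4))*(-24) = ((3 + 5)*(-4))*(-24) = (8*(-4))*(-24) = -32*(-24) = 768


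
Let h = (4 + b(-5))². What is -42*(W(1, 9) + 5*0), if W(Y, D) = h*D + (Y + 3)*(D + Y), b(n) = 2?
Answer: -15288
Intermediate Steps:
h = 36 (h = (4 + 2)² = 6² = 36)
W(Y, D) = 36*D + (3 + Y)*(D + Y) (W(Y, D) = 36*D + (Y + 3)*(D + Y) = 36*D + (3 + Y)*(D + Y))
-42*(W(1, 9) + 5*0) = -42*((1² + 3*1 + 39*9 + 9*1) + 5*0) = -42*((1 + 3 + 351 + 9) + 0) = -42*(364 + 0) = -42*364 = -15288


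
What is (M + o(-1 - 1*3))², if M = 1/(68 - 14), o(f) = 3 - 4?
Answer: 2809/2916 ≈ 0.96331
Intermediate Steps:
o(f) = -1
M = 1/54 ≈ 0.018519
(M + o(-1 - 1*3))² = (1/54 - 1)² = (-53/54)² = 2809/2916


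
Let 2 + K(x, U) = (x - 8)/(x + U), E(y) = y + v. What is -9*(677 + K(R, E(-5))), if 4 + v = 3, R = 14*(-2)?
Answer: -103437/17 ≈ -6084.5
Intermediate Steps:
R = -28
v = -1 (v = -4 + 3 = -1)
E(y) = -1 + y (E(y) = y - 1 = -1 + y)
K(x, U) = -2 + (-8 + x)/(U + x) (K(x, U) = -2 + (x - 8)/(x + U) = -2 + (-8 + x)/(U + x))
-9*(677 + K(R, E(-5))) = -9*(677 + (-8 - 1*(-28) - 2*(-1 - 5))/((-1 - 5) - 28)) = -9*(677 + (-8 + 28 - 2*(-6))/(-6 - 28)) = -9*(677 + (-8 + 28 + 12)/(-34)) = -9*(677 - 1/34*32) = -9*(677 - 16/17) = -9*11493/17 = -103437/17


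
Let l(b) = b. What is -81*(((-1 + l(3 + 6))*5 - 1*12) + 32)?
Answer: -4860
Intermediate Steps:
-81*(((-1 + l(3 + 6))*5 - 1*12) + 32) = -81*(((-1 + (3 + 6))*5 - 1*12) + 32) = -81*(((-1 + 9)*5 - 12) + 32) = -81*((8*5 - 12) + 32) = -81*((40 - 12) + 32) = -81*(28 + 32) = -81*60 = -4860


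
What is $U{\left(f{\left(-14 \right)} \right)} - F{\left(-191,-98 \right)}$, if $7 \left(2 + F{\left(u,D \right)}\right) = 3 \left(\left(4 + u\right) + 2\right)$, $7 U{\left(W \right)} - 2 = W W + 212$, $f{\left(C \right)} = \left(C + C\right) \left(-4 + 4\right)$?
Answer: $\frac{783}{7} \approx 111.86$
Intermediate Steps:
$f{\left(C \right)} = 0$ ($f{\left(C \right)} = 2 C 0 = 0$)
$U{\left(W \right)} = \frac{214}{7} + \frac{W^{2}}{7}$ ($U{\left(W \right)} = \frac{2}{7} + \frac{W W + 212}{7} = \frac{2}{7} + \frac{W^{2} + 212}{7} = \frac{2}{7} + \frac{212 + W^{2}}{7} = \frac{2}{7} + \left(\frac{212}{7} + \frac{W^{2}}{7}\right) = \frac{214}{7} + \frac{W^{2}}{7}$)
$F{\left(u,D \right)} = \frac{4}{7} + \frac{3 u}{7}$ ($F{\left(u,D \right)} = -2 + \frac{3 \left(\left(4 + u\right) + 2\right)}{7} = -2 + \frac{3 \left(6 + u\right)}{7} = -2 + \frac{18 + 3 u}{7} = -2 + \left(\frac{18}{7} + \frac{3 u}{7}\right) = \frac{4}{7} + \frac{3 u}{7}$)
$U{\left(f{\left(-14 \right)} \right)} - F{\left(-191,-98 \right)} = \left(\frac{214}{7} + \frac{0^{2}}{7}\right) - \left(\frac{4}{7} + \frac{3}{7} \left(-191\right)\right) = \left(\frac{214}{7} + \frac{1}{7} \cdot 0\right) - \left(\frac{4}{7} - \frac{573}{7}\right) = \left(\frac{214}{7} + 0\right) - - \frac{569}{7} = \frac{214}{7} + \frac{569}{7} = \frac{783}{7}$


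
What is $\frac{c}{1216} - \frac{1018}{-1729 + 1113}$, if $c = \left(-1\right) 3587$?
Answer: $- \frac{121463}{93632} \approx -1.2972$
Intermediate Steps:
$c = -3587$
$\frac{c}{1216} - \frac{1018}{-1729 + 1113} = - \frac{3587}{1216} - \frac{1018}{-1729 + 1113} = \left(-3587\right) \frac{1}{1216} - \frac{1018}{-616} = - \frac{3587}{1216} - - \frac{509}{308} = - \frac{3587}{1216} + \frac{509}{308} = - \frac{121463}{93632}$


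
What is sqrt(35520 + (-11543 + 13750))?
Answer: sqrt(37727) ≈ 194.23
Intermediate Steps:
sqrt(35520 + (-11543 + 13750)) = sqrt(35520 + 2207) = sqrt(37727)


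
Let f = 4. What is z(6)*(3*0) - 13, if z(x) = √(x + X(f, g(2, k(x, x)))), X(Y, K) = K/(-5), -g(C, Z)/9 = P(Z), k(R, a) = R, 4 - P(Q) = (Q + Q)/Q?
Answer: -13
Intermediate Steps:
P(Q) = 2 (P(Q) = 4 - (Q + Q)/Q = 4 - 2*Q/Q = 4 - 1*2 = 4 - 2 = 2)
g(C, Z) = -18 (g(C, Z) = -9*2 = -18)
X(Y, K) = -K/5 (X(Y, K) = K*(-⅕) = -K/5)
z(x) = √(18/5 + x) (z(x) = √(x - ⅕*(-18)) = √(x + 18/5) = √(18/5 + x))
z(6)*(3*0) - 13 = (√(90 + 25*6)/5)*(3*0) - 13 = (√(90 + 150)/5)*0 - 13 = (√240/5)*0 - 13 = ((4*√15)/5)*0 - 13 = (4*√15/5)*0 - 13 = 0 - 13 = -13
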